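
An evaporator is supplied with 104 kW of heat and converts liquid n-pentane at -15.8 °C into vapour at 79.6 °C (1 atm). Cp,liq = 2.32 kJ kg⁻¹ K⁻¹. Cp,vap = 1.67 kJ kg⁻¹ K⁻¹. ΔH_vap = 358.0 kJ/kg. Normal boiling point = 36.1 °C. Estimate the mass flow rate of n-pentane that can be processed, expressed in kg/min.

ṁ = 11.3 kg/min

Δh = 2.32×(36.1−-15.8) + 358.0 + 1.67×(79.6−36.1) = 551.05 kJ/kg
Q = 104 kW = 104 kJ/s = 6240 kJ/min
ṁ = Q/Δh = 6240 / 551.05 = 11.324 kg/min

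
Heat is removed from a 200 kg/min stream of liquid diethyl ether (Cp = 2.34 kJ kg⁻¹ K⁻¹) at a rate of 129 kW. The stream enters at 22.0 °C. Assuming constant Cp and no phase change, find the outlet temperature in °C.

Q = 129 kW = 7740 kJ/min
ΔT = Q/(ṁ·Cp) = 7740/(200×2.34) = 16.538 K
T_out = 22.0 − 16.538 = 5.4615 °C

T_out = 5.46 °C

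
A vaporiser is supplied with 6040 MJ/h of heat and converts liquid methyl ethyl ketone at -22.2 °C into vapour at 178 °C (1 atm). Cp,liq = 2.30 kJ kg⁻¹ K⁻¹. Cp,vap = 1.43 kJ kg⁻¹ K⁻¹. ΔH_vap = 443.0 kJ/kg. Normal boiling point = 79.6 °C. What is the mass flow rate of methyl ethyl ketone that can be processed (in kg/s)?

ṁ = 2.05 kg/s

Δh = 2.30×(79.6−-22.2) + 443.0 + 1.43×(178−79.6) = 817.85 kJ/kg
Q = 6040 MJ/h = 1677.8 kJ/s = 1677.8 kJ/s
ṁ = Q/Δh = 1677.8 / 817.85 = 2.0514 kg/s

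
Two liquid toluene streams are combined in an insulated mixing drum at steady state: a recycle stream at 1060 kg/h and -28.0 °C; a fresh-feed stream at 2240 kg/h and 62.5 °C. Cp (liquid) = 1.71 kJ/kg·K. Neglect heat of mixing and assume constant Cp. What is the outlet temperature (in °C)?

T_out = 33.4 °C

Adiabatic, steady state ⇒ Σ ṁᵢCp,ᵢ(T_out − Tᵢ) = 0
Σ ṁᵢCp,ᵢTᵢ = 1060×1.71×-28.0 + 2240×1.71×62.5 = 188650
Σ ṁᵢCp,ᵢ = 1060×1.71 + 2240×1.71 = 5643
T_out = 188650 / 5643 = 33.43 °C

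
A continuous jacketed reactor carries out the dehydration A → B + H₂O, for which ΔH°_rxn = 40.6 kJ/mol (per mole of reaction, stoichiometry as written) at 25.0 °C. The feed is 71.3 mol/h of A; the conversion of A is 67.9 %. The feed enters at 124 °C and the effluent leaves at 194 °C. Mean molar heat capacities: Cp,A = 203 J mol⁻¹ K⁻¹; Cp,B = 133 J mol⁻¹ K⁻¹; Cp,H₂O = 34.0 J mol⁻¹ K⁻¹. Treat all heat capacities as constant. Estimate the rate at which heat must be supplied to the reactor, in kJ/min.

Q_in = 44.7 kJ/min

Extent of reaction ξ = 0.679 × 71.3 = 48.413 mol/h
Reaction term: ξ·ΔH°_rxn = 48.413 × 40.6 = 1965.6 kJ/h
Sensible, feed 124→25 °C: -1432.9 kJ/h
Outlet flows (mol/h): A 22.887, B 48.413, H₂O 48.413
Sensible, products 25→194 °C: 2151.5 kJ/h
Q = ΔH = 2684.2 kJ/h = 0.74561 kW
Heat supplied = 44.736 kJ/min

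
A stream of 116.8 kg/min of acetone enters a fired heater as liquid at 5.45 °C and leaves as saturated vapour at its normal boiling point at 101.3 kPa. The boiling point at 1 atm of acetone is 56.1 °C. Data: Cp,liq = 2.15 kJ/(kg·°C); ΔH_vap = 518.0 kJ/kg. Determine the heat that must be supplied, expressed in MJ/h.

Q = 4390 MJ/h

liquid 5.45→56.1 °C: 108.9 kJ/kg
vaporisation at 56.1 °C: 518 kJ/kg
Δh = 108.9 + 518 = 626.9 kJ/kg
Q = ṁ·Δh = 116.8 kg/min × 626.9 kJ/kg = 73222 kJ/min
|Q| = 1220.4 kW = 4393.3 MJ/h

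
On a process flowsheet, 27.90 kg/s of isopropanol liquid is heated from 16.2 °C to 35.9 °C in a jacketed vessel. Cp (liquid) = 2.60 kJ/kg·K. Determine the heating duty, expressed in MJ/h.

Q = 5140 MJ/h

Q = ṁ·Cp·ΔT = 27.90 × 2.60 × (35.9 − 16.2) = 1429 kJ/s
Heating duty = 5144.5 MJ/h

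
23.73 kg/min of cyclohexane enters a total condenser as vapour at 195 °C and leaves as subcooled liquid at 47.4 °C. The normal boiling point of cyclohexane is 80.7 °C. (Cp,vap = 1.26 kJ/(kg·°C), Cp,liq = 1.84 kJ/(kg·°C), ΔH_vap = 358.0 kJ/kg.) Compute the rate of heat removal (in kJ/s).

vapour 195→80.7 °C: -144.02 kJ/kg
condensation at 80.7 °C: -358 kJ/kg
liquid 80.7→47.4 °C: -61.272 kJ/kg
Δh = -144.02 + -358 + -61.272 = -563.29 kJ/kg
Q = ṁ·Δh = 23.73 kg/min × -563.29 kJ/kg = -13367 kJ/min
|Q| = 222.78 kW

Q_c = 223 kJ/s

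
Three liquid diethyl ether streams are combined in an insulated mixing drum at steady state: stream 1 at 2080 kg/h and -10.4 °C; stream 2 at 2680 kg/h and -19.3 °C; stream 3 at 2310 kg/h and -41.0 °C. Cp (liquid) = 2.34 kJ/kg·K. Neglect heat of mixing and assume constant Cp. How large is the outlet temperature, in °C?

T_out = -23.8 °C

Energy balance with Q = 0: Σ ṁᵢCp,ᵢ(T_out − Tᵢ) = 0
T_out = Σ ṁᵢCp,ᵢTᵢ / Σ ṁᵢCp,ᵢ
      = -393270 / 16544 = -23.772 °C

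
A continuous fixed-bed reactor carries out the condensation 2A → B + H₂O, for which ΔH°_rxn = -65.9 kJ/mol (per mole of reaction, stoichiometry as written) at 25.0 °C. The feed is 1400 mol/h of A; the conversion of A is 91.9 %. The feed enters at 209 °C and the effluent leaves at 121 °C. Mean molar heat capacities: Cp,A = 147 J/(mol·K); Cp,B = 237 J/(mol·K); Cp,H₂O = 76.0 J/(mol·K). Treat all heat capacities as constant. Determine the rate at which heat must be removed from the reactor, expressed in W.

Q_out = 16500 W

Extent of reaction ξ = 0.919 × 1400 / 2 = 643.3 mol/h
Reaction term: ξ·ΔH°_rxn = 643.3 × -65.9 = -42393 kJ/h
Sensible, feed 209→25 °C: -37867 kJ/h
Outlet flows (mol/h): A 113.4, B 643.3, H₂O 643.3
Sensible, products 25→121 °C: 20930 kJ/h
Q = ΔH = -59330 kJ/h = -16.481 kW
Heat removed = 16481 W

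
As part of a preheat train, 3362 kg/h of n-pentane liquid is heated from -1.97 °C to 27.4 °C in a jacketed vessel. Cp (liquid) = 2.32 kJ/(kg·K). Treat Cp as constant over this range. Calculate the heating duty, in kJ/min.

Q = ṁ·Cp·ΔT = 3362 × 2.32 × (27.4 − -1.97) = 229080 kJ/h
Converting: 229080 / 3600 s = 63.634 kW
Heating duty = 3818 kJ/min

Q = 3820 kJ/min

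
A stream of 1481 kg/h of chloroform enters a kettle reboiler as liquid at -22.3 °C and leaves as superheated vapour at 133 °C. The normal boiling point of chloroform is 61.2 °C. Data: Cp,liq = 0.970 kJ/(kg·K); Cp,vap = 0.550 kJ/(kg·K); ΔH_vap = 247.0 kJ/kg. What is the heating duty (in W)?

Q = 151000 W

liquid -22.3→61.2 °C: 80.995 kJ/kg
vaporisation at 61.2 °C: 247 kJ/kg
vapour 61.2→133 °C: 39.49 kJ/kg
Δh = 80.995 + 247 + 39.49 = 367.49 kJ/kg
Q = ṁ·Δh = 1481 kg/h × 367.49 kJ/kg = 544250 kJ/h
|Q| = 151.18 kW = 151180 W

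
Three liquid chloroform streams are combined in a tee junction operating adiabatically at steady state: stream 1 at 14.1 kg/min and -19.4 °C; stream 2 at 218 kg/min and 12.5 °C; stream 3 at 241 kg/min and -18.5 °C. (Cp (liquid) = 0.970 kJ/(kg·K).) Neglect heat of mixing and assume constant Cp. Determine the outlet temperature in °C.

T_out = -4.24 °C

Energy balance with Q = 0: Σ ṁᵢCp,ᵢ(T_out − Tᵢ) = 0
T_out = Σ ṁᵢCp,ᵢTᵢ / Σ ṁᵢCp,ᵢ
      = -1946.8 / 458.91 = -4.2423 °C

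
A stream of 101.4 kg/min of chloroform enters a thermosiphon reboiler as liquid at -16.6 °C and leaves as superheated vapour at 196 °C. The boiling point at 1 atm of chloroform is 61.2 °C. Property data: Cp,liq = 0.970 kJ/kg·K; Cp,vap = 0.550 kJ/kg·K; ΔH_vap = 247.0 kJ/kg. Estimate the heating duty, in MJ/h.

liquid -16.6→61.2 °C: 75.466 kJ/kg
vaporisation at 61.2 °C: 247 kJ/kg
vapour 61.2→196 °C: 74.14 kJ/kg
Δh = 75.466 + 247 + 74.14 = 396.61 kJ/kg
Q = ṁ·Δh = 101.4 kg/min × 396.61 kJ/kg = 40216 kJ/min
|Q| = 670.26 kW = 2413 MJ/h

Q = 2410 MJ/h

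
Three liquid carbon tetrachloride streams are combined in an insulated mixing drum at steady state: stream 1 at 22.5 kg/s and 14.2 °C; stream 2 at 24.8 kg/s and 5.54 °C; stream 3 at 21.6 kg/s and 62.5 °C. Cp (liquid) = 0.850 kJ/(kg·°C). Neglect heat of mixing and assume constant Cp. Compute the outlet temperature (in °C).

T_out = 26.2 °C

Adiabatic, steady state ⇒ Σ ṁᵢCp,ᵢ(T_out − Tᵢ) = 0
T_out = Σ ṁᵢCp,ᵢTᵢ / Σ ṁᵢCp,ᵢ
      = 1535.9 / 58.565 = 26.225 °C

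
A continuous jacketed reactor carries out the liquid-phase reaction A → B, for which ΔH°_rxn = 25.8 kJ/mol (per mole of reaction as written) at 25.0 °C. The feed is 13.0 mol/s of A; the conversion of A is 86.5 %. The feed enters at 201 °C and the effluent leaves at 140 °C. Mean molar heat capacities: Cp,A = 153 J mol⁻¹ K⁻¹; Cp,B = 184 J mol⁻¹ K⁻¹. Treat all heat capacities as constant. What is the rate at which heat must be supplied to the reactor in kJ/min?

Q_in = 12500 kJ/min

Extent of reaction ξ = 0.865 × 13.0 = 11.245 mol/s
Reaction term: ξ·ΔH°_rxn = 11.245 × 25.8 = 290.12 kJ/s
Sensible, feed 201→25 °C: -350.06 kJ/s
Outlet flows (mol/s): A 1.755, B 11.245
Sensible, products 25→140 °C: 268.82 kJ/s
Q = ΔH = 208.88 kJ/s = 208.88 kW
Heat supplied = 12533 kJ/min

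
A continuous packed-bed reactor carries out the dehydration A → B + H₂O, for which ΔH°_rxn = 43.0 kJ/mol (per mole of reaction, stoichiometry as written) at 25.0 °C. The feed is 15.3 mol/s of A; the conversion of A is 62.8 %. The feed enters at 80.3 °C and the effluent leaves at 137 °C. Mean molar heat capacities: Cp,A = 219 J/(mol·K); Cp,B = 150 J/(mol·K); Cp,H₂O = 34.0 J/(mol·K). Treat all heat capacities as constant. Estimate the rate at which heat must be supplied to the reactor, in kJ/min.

Extent of reaction ξ = 0.628 × 15.3 = 9.6084 mol/s
Reaction term: ξ·ΔH°_rxn = 9.6084 × 43.0 = 413.16 kJ/s
Sensible, feed 80.3→25 °C: -185.29 kJ/s
Outlet flows (mol/s): A 5.6916, B 9.6084, H₂O 9.6084
Sensible, products 25→137 °C: 337.61 kJ/s
Q = ΔH = 565.48 kJ/s = 565.48 kW
Heat supplied = 33929 kJ/min

Q_in = 33900 kJ/min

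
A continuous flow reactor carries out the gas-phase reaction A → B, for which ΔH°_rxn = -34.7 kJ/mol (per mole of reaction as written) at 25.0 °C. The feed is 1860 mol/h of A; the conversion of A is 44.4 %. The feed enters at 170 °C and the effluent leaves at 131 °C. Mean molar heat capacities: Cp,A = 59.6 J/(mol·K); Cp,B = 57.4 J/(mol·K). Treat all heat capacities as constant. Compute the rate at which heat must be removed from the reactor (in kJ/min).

Extent of reaction ξ = 0.444 × 1860 = 825.84 mol/h
Reaction term: ξ·ΔH°_rxn = 825.84 × -34.7 = -28657 kJ/h
Sensible, feed 170→25 °C: -16074 kJ/h
Outlet flows (mol/h): A 1034.2, B 825.84
Sensible, products 25→131 °C: 11558 kJ/h
Q = ΔH = -33173 kJ/h = -9.2146 kW
Heat removed = 552.88 kJ/min

Q_out = 553 kJ/min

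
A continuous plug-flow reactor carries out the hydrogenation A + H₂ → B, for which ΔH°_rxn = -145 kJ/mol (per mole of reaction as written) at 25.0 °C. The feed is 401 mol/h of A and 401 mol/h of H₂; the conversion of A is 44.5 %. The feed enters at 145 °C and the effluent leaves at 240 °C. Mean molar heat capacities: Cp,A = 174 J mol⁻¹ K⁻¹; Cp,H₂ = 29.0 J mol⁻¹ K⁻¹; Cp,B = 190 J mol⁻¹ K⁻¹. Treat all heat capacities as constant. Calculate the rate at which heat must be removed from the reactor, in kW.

Q_out = 5.18 kW

Extent of reaction ξ = 0.445 × 401 = 178.44 mol/h
Reaction term: ξ·ΔH°_rxn = 178.44 × -145 = -25875 kJ/h
Sensible, feed 145→25 °C: -9768.4 kJ/h
Outlet flows (mol/h): A 222.56, H₂ 222.56, B 178.44
Sensible, products 25→240 °C: 17003 kJ/h
Q = ΔH = -18640 kJ/h = -5.1778 kW
Heat removed = 5.1778 kW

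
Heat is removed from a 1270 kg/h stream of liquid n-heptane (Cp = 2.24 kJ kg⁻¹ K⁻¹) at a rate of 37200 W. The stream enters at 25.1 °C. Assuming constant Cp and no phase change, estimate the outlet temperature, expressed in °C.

T_out = -22.0 °C

Q = 37200 W = 133920 kJ/h
ΔT = Q/(ṁ·Cp) = 133920/(1270×2.24) = 47.075 K
T_out = 25.1 − 47.075 = -21.975 °C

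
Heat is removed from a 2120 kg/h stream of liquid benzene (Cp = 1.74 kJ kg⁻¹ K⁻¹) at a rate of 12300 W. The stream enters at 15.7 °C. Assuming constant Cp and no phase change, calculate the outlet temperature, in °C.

Q = 12300 W = 44280 kJ/h
ΔT = Q/(ṁ·Cp) = 44280/(2120×1.74) = 12.004 K
T_out = 15.7 − 12.004 = 3.6961 °C

T_out = 3.70 °C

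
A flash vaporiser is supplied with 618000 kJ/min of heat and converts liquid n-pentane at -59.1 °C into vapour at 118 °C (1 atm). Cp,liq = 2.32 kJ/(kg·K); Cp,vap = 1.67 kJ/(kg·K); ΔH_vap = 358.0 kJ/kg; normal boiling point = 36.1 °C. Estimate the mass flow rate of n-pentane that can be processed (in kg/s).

Δh = 2.32×(36.1−-59.1) + 358.0 + 1.67×(118−36.1) = 715.64 kJ/kg
Q = 618000 kJ/min = 10300 kJ/s = 10300 kJ/s
ṁ = Q/Δh = 10300 / 715.64 = 14.393 kg/s

ṁ = 14.4 kg/s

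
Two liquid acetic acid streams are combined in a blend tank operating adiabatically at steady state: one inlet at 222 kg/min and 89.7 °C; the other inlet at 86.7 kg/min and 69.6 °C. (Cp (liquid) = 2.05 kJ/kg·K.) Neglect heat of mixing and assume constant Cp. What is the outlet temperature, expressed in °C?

Adiabatic, steady state ⇒ Σ ṁᵢCp,ᵢ(T_out − Tᵢ) = 0
Σ ṁᵢCp,ᵢTᵢ = 222×2.05×89.7 + 86.7×2.05×69.6 = 53193
Σ ṁᵢCp,ᵢ = 222×2.05 + 86.7×2.05 = 632.83
T_out = 53193 / 632.83 = 84.055 °C

T_out = 84.1 °C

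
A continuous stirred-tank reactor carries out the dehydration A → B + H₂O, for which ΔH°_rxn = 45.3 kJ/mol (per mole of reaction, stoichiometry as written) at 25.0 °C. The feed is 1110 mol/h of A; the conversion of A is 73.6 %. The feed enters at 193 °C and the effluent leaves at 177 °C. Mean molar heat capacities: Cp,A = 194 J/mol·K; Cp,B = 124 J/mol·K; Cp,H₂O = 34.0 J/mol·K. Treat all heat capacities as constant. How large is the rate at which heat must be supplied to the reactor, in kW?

Q_in = 8.08 kW

Extent of reaction ξ = 0.736 × 1110 = 816.96 mol/h
Reaction term: ξ·ΔH°_rxn = 816.96 × 45.3 = 37008 kJ/h
Sensible, feed 193→25 °C: -36177 kJ/h
Outlet flows (mol/h): A 293.04, B 816.96, H₂O 816.96
Sensible, products 25→177 °C: 28261 kJ/h
Q = ΔH = 29092 kJ/h = 8.0812 kW
Heat supplied = 8.0812 kW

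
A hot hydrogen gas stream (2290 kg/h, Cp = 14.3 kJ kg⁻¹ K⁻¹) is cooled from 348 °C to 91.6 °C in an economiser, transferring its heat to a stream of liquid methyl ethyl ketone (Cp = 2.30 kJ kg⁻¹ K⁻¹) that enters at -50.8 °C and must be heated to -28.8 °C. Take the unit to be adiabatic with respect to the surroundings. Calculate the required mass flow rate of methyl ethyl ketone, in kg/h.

ṁ_c = 166000 kg/h

Heat released by hot stream: Q = 2290 × 14.3 × (348 − 91.6) = 8.3963e+06 kJ/h
Energy balance on cold side (adiabatic exchanger): Q = ṁ_c·Cp_c·(T_c,out − T_c,in)
ṁ_c = 8.3963e+06 / [2.30 × (-28.8 − -50.8)] = 165940 kg/h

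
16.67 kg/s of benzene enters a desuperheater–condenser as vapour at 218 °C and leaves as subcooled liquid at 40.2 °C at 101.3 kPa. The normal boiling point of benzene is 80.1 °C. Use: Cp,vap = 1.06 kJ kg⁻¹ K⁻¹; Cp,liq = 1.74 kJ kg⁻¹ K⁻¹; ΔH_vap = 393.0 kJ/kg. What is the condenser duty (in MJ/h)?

vapour 218→80.1 °C: -146.17 kJ/kg
condensation at 80.1 °C: -393 kJ/kg
liquid 80.1→40.2 °C: -69.426 kJ/kg
Δh = -146.17 + -393 + -69.426 = -608.6 kJ/kg
Q = ṁ·Δh = 16.67 kg/s × -608.6 kJ/kg = -10145 kJ/s
|Q| = 10145 kW = 36523 MJ/h

Q_c = 36500 MJ/h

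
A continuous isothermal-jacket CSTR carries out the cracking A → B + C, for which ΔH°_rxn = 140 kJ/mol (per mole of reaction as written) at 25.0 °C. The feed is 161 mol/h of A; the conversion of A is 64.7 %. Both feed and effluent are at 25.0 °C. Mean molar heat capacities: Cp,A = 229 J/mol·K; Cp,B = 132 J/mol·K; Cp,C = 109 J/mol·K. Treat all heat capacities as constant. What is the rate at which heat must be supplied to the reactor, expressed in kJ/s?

Q_in = 4.05 kJ/s

Extent of reaction ξ = 0.647 × 161 = 104.17 mol/h
Reaction term: ξ·ΔH°_rxn = 104.17 × 140 = 14583 kJ/h
Q = ΔH = 14583 kJ/h = 4.0509 kW
Heat supplied = 4.0509 kJ/s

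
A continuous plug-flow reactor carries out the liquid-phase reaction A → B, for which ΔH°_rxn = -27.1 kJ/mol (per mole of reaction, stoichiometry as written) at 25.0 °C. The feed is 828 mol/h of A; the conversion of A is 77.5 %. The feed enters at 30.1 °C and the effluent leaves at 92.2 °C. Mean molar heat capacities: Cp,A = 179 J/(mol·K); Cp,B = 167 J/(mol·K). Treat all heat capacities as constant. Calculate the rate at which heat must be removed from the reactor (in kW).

Q_out = 2.42 kW

Extent of reaction ξ = 0.775 × 828 = 641.7 mol/h
Reaction term: ξ·ΔH°_rxn = 641.7 × -27.1 = -17390 kJ/h
Sensible, feed 30.1→25 °C: -755.88 kJ/h
Outlet flows (mol/h): A 186.3, B 641.7
Sensible, products 25→92.2 °C: 9442.4 kJ/h
Q = ΔH = -8703.6 kJ/h = -2.4177 kW
Heat removed = 2.4177 kW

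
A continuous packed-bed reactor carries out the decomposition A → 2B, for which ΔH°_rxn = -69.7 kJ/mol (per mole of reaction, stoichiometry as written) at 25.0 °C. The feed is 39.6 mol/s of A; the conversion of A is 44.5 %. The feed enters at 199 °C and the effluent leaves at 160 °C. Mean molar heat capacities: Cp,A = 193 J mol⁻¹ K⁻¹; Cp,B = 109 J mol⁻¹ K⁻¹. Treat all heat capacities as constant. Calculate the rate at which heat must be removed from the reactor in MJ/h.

Extent of reaction ξ = 0.445 × 39.6 = 17.622 mol/s
Reaction term: ξ·ΔH°_rxn = 17.622 × -69.7 = -1228.3 kJ/s
Sensible, feed 199→25 °C: -1329.8 kJ/s
Outlet flows (mol/s): A 21.978, B 35.244
Sensible, products 25→160 °C: 1091.3 kJ/s
Q = ΔH = -1466.8 kJ/s = -1466.8 kW
Heat removed = 5280.7 MJ/h

Q_out = 5280 MJ/h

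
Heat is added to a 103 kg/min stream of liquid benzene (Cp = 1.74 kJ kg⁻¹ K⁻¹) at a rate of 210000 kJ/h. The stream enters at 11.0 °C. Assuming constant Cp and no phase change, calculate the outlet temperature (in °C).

Q = 210000 kJ/h = 3500 kJ/min
ΔT = Q/(ṁ·Cp) = 3500/(103×1.74) = 19.529 K
T_out = 11.0 + 19.529 = 30.529 °C

T_out = 30.5 °C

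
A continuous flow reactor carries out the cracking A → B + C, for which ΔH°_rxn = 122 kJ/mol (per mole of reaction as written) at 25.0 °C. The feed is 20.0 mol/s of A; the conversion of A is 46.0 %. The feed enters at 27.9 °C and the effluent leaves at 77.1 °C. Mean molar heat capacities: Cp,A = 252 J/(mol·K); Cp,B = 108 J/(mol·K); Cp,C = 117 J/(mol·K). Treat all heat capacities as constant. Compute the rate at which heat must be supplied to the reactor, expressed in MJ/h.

Extent of reaction ξ = 0.460 × 20.0 = 9.2 mol/s
Reaction term: ξ·ΔH°_rxn = 9.2 × 122 = 1122.4 kJ/s
Sensible, feed 27.9→25 °C: -14.616 kJ/s
Outlet flows (mol/s): A 10.8, B 9.2, C 9.2
Sensible, products 25→77.1 °C: 249.64 kJ/s
Q = ΔH = 1357.4 kJ/s = 1357.4 kW
Heat supplied = 4886.7 MJ/h

Q_in = 4890 MJ/h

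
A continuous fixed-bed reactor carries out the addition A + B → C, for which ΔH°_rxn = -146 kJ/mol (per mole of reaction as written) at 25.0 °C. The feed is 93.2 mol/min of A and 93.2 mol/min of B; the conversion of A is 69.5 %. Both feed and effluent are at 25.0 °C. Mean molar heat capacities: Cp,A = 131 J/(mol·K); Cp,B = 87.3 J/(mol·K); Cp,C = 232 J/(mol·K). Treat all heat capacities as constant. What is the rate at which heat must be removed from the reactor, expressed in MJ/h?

Q_out = 567 MJ/h

Extent of reaction ξ = 0.695 × 93.2 = 64.774 mol/min
Reaction term: ξ·ΔH°_rxn = 64.774 × -146 = -9457 kJ/min
Q = ΔH = -9457 kJ/min = -157.62 kW
Heat removed = 567.42 MJ/h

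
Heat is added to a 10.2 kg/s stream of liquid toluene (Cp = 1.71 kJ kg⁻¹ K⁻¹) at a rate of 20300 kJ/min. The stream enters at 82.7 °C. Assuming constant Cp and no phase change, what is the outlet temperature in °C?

T_out = 102 °C

Q = 20300 kJ/min = 338.33 kJ/s
ΔT = Q/(ṁ·Cp) = 338.33/(10.2×1.71) = 19.398 K
T_out = 82.7 + 19.398 = 102.1 °C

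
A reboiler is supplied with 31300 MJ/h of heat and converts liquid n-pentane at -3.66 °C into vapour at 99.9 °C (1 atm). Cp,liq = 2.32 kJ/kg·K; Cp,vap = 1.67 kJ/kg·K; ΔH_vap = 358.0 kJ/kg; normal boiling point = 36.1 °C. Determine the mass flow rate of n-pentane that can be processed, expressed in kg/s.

ṁ = 15.6 kg/s

Δh = 2.32×(36.1−-3.66) + 358.0 + 1.67×(99.9−36.1) = 556.79 kJ/kg
Q = 31300 MJ/h = 8694.4 kJ/s = 8694.4 kJ/s
ṁ = Q/Δh = 8694.4 / 556.79 = 15.615 kg/s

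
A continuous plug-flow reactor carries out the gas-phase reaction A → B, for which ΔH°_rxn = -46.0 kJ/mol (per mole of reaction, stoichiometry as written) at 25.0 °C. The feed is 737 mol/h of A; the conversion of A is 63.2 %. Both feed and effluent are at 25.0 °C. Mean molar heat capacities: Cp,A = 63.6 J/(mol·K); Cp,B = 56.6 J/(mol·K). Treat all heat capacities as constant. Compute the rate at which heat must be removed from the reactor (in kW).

Extent of reaction ξ = 0.632 × 737 = 465.78 mol/h
Reaction term: ξ·ΔH°_rxn = 465.78 × -46.0 = -21426 kJ/h
Q = ΔH = -21426 kJ/h = -5.9517 kW
Heat removed = 5.9517 kW

Q_out = 5.95 kW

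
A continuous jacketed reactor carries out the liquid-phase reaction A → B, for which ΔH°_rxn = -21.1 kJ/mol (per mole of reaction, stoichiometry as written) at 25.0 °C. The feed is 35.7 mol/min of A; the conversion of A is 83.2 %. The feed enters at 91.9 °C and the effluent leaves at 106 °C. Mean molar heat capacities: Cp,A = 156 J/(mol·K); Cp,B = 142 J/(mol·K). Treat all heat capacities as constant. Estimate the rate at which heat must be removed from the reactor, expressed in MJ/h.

Q_out = 34.9 MJ/h

Extent of reaction ξ = 0.832 × 35.7 = 29.702 mol/min
Reaction term: ξ·ΔH°_rxn = 29.702 × -21.1 = -626.72 kJ/min
Sensible, feed 91.9→25 °C: -372.58 kJ/min
Outlet flows (mol/min): A 5.9976, B 29.702
Sensible, products 25→106 °C: 417.42 kJ/min
Q = ΔH = -581.88 kJ/min = -9.698 kW
Heat removed = 34.913 MJ/h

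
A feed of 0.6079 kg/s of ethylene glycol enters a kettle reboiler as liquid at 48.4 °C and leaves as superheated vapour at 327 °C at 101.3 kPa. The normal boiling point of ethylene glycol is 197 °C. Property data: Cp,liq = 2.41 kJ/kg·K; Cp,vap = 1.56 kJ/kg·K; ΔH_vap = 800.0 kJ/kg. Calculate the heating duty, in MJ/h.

Q = 2980 MJ/h

liquid 48.4→197 °C: 358.13 kJ/kg
vaporisation at 197 °C: 800 kJ/kg
vapour 197→327 °C: 202.8 kJ/kg
Δh = 358.13 + 800 + 202.8 = 1360.9 kJ/kg
Q = ṁ·Δh = 0.6079 kg/s × 1360.9 kJ/kg = 827.31 kJ/s
|Q| = 827.31 kW = 2978.3 MJ/h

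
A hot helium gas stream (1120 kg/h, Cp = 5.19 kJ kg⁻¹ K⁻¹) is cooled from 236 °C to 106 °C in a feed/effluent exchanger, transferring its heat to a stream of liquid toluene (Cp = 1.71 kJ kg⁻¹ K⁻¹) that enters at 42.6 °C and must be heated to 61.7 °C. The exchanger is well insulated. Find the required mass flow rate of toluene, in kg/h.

Heat released by hot stream: Q = 1120 × 5.19 × (236 − 106) = 755660 kJ/h
Energy balance on cold side (adiabatic exchanger): Q = ṁ_c·Cp_c·(T_c,out − T_c,in)
ṁ_c = 755660 / [1.71 × (61.7 − 42.6)] = 23137 kg/h

ṁ_c = 23100 kg/h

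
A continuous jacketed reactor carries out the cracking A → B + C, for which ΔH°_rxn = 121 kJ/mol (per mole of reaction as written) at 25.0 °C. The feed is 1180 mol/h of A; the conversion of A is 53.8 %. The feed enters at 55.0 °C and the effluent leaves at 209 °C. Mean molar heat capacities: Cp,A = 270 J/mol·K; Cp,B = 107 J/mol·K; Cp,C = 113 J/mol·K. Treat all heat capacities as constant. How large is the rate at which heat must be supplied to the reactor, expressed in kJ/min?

Extent of reaction ξ = 0.538 × 1180 = 634.84 mol/h
Reaction term: ξ·ΔH°_rxn = 634.84 × 121 = 76816 kJ/h
Sensible, feed 55.0→25 °C: -9558 kJ/h
Outlet flows (mol/h): A 545.16, B 634.84, C 634.84
Sensible, products 25→209 °C: 52782 kJ/h
Q = ΔH = 120040 kJ/h = 33.344 kW
Heat supplied = 2000.7 kJ/min

Q_in = 2000 kJ/min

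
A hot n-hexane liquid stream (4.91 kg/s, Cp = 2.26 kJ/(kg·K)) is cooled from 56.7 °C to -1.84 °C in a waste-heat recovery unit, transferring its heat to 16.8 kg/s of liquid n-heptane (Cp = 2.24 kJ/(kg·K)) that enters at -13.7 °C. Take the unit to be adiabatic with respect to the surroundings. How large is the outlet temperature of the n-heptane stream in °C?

Heat released by hot stream: Q = 4.91 × 2.26 × (56.7 − -1.84) = 649.59 kJ/s
Energy balance on cold side (adiabatic exchanger): Q = ṁ_c·Cp_c·(T_c,out − T_c,in)
T_c,out = -13.7 + 649.59/(16.8 × 2.24) = 3.5618 °C

T_c,out = 3.56 °C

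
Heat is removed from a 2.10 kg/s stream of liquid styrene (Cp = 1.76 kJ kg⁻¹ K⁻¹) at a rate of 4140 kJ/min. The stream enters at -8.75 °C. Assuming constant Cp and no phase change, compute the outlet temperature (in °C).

T_out = -27.4 °C

Q = 4140 kJ/min = 69 kJ/s
ΔT = Q/(ṁ·Cp) = 69/(2.10×1.76) = 18.669 K
T_out = -8.75 − 18.669 = -27.419 °C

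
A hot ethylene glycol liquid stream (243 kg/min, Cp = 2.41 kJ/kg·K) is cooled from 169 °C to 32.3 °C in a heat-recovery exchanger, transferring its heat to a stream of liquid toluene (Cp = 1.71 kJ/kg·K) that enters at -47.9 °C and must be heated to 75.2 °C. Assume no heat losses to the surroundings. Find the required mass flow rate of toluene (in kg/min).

Heat released by hot stream: Q = 243 × 2.41 × (169 − 32.3) = 80056 kJ/min
Energy balance on cold side (adiabatic exchanger): Q = ṁ_c·Cp_c·(T_c,out − T_c,in)
ṁ_c = 80056 / [1.71 × (75.2 − -47.9)] = 380.31 kg/min

ṁ_c = 380 kg/min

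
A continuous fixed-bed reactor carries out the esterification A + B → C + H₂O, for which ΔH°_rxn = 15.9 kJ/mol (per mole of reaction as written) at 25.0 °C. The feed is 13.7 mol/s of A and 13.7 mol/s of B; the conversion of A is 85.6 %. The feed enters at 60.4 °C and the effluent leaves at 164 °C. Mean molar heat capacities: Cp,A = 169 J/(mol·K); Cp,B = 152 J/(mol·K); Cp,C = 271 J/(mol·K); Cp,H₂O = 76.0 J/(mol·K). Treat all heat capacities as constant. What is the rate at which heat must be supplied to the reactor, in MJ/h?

Q_in = 2460 MJ/h

Extent of reaction ξ = 0.856 × 13.7 = 11.727 mol/s
Reaction term: ξ·ΔH°_rxn = 11.727 × 15.9 = 186.46 kJ/s
Sensible, feed 60.4→25 °C: -155.68 kJ/s
Outlet flows (mol/s): A 1.9728, B 1.9728, C 11.727, H₂O 11.727
Sensible, products 25→164 °C: 653.66 kJ/s
Q = ΔH = 684.45 kJ/s = 684.45 kW
Heat supplied = 2464 MJ/h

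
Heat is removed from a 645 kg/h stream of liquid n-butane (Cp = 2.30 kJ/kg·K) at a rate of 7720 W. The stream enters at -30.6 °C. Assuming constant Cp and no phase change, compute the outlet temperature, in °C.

Q = 7720 W = 27792 kJ/h
ΔT = Q/(ṁ·Cp) = 27792/(645×2.30) = 18.734 K
T_out = -30.6 − 18.734 = -49.334 °C

T_out = -49.3 °C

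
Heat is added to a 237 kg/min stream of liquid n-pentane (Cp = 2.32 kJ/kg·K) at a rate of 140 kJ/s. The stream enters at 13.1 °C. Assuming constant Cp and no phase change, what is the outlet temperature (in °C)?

T_out = 28.4 °C

Q = 140 kJ/s = 8400 kJ/min
ΔT = Q/(ṁ·Cp) = 8400/(237×2.32) = 15.277 K
T_out = 13.1 + 15.277 = 28.377 °C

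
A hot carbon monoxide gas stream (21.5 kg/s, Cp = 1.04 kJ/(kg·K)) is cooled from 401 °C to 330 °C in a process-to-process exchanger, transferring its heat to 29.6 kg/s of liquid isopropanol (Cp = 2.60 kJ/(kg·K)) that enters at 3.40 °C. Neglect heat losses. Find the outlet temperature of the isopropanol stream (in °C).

T_c,out = 24.0 °C

Heat released by hot stream: Q = 21.5 × 1.04 × (401 − 330) = 1587.6 kJ/s
Energy balance on cold side (adiabatic exchanger): Q = ṁ_c·Cp_c·(T_c,out − T_c,in)
T_c,out = 3.40 + 1587.6/(29.6 × 2.60) = 24.028 °C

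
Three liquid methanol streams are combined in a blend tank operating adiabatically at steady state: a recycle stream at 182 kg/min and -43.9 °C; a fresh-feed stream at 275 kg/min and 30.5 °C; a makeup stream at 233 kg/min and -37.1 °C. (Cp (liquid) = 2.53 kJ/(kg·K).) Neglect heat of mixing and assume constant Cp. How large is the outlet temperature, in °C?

T_out = -12.0 °C

Adiabatic, steady state ⇒ Σ ṁᵢCp,ᵢ(T_out − Tᵢ) = 0
Σ ṁᵢCp,ᵢTᵢ = 182×2.53×-43.9 + 275×2.53×30.5 + 233×2.53×-37.1 = -20864
Σ ṁᵢCp,ᵢ = 182×2.53 + 275×2.53 + 233×2.53 = 1745.7
T_out = -20864 / 1745.7 = -11.952 °C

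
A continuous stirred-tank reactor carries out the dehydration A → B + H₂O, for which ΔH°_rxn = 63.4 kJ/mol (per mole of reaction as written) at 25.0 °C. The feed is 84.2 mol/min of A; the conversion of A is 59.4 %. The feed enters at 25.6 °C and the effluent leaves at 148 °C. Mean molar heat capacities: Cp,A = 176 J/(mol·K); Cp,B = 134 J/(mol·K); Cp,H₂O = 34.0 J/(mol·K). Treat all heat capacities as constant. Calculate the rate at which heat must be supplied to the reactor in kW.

Extent of reaction ξ = 0.594 × 84.2 = 50.015 mol/min
Reaction term: ξ·ΔH°_rxn = 50.015 × 63.4 = 3170.9 kJ/min
Sensible, feed 25.6→25 °C: -8.8915 kJ/min
Outlet flows (mol/min): A 34.185, B 50.015, H₂O 50.015
Sensible, products 25→148 °C: 1773.5 kJ/min
Q = ΔH = 4935.6 kJ/min = 82.26 kW
Heat supplied = 82.26 kW

Q_in = 82.3 kW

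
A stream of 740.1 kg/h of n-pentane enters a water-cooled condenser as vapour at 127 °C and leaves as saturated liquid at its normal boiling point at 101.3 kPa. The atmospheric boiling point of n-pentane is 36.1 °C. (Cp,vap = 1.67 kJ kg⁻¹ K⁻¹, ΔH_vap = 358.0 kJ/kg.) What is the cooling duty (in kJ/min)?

vapour 127→36.1 °C: -151.8 kJ/kg
condensation at 36.1 °C: -358 kJ/kg
Δh = -151.8 + -358 = -509.8 kJ/kg
Q = ṁ·Δh = 740.1 kg/h × -509.8 kJ/kg = -377310 kJ/h
|Q| = 104.81 kW = 6288.4 kJ/min

Q_c = 6290 kJ/min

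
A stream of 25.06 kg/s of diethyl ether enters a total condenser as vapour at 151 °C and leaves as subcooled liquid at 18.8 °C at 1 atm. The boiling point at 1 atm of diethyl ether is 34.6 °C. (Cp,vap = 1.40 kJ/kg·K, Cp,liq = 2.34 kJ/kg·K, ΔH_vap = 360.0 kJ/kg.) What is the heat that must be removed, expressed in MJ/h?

vapour 151→34.6 °C: -162.96 kJ/kg
condensation at 34.6 °C: -360 kJ/kg
liquid 34.6→18.8 °C: -36.972 kJ/kg
Δh = -162.96 + -360 + -36.972 = -559.93 kJ/kg
Q = ṁ·Δh = 25.06 kg/s × -559.93 kJ/kg = -14032 kJ/s
|Q| = 14032 kW = 50515 MJ/h

Q_c = 50500 MJ/h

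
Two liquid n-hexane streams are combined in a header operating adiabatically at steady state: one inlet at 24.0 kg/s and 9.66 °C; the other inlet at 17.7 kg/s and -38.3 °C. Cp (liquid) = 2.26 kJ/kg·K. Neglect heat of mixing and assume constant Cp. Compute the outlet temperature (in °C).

Energy balance with Q = 0: Σ ṁᵢCp,ᵢ(T_out − Tᵢ) = 0
T_out = Σ ṁᵢCp,ᵢTᵢ / Σ ṁᵢCp,ᵢ
      = -1008.1 / 94.242 = -10.697 °C

T_out = -10.7 °C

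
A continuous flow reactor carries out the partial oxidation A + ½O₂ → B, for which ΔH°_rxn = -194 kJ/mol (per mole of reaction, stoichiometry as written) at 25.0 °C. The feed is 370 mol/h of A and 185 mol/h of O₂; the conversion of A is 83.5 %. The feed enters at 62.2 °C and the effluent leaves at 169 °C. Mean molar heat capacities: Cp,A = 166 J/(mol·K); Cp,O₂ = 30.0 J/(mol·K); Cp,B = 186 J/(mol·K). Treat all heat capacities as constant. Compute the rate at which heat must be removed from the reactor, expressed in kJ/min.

Extent of reaction ξ = 0.835 × 370 = 308.95 mol/h
Reaction term: ξ·ΔH°_rxn = 308.95 × -194 = -59936 kJ/h
Sensible, feed 62.2→25 °C: -2491.3 kJ/h
Outlet flows (mol/h): A 61.05, O₂ 30.525, B 308.95
Sensible, products 25→169 °C: 9866.1 kJ/h
Q = ΔH = -52561 kJ/h = -14.6 kW
Heat removed = 876.02 kJ/min

Q_out = 876 kJ/min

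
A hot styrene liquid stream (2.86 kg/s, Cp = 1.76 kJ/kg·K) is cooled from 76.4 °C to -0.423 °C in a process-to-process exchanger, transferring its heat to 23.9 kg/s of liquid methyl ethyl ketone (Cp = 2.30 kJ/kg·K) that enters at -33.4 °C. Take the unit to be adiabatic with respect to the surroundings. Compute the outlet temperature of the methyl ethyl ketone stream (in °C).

Heat released by hot stream: Q = 2.86 × 1.76 × (76.4 − -0.423) = 386.7 kJ/s
Energy balance on cold side (adiabatic exchanger): Q = ṁ_c·Cp_c·(T_c,out − T_c,in)
T_c,out = -33.4 + 386.7/(23.9 × 2.30) = -26.365 °C

T_c,out = -26.4 °C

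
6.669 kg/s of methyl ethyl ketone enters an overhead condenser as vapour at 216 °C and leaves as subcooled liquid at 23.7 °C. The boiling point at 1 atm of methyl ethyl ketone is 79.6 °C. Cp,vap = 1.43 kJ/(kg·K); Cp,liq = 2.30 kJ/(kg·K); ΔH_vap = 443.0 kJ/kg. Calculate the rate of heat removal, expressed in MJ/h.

Q_c = 18400 MJ/h

vapour 216→79.6 °C: -195.05 kJ/kg
condensation at 79.6 °C: -443 kJ/kg
liquid 79.6→23.7 °C: -128.57 kJ/kg
Δh = -195.05 + -443 + -128.57 = -766.62 kJ/kg
Q = ṁ·Δh = 6.669 kg/s × -766.62 kJ/kg = -5112.6 kJ/s
|Q| = 5112.6 kW = 18405 MJ/h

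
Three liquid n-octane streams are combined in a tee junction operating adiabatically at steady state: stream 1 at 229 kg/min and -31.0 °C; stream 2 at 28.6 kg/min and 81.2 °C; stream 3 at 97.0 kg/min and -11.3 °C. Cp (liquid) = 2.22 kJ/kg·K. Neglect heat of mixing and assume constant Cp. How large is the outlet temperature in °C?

Adiabatic, steady state ⇒ Σ ṁᵢCp,ᵢ(T_out − Tᵢ) = 0
T_out = Σ ṁᵢCp,ᵢTᵢ / Σ ṁᵢCp,ᵢ
      = -13038 / 787.21 = -16.562 °C

T_out = -16.6 °C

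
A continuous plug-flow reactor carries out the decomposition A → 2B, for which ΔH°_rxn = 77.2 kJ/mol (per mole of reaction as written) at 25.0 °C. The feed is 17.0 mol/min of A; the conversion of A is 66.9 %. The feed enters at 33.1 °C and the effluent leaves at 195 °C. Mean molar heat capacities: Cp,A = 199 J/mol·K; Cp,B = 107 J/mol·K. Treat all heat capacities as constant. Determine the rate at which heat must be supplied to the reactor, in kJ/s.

Q_in = 24.2 kJ/s

Extent of reaction ξ = 0.669 × 17.0 = 11.373 mol/min
Reaction term: ξ·ΔH°_rxn = 11.373 × 77.2 = 878 kJ/min
Sensible, feed 33.1→25 °C: -27.402 kJ/min
Outlet flows (mol/min): A 5.627, B 22.746
Sensible, products 25→195 °C: 604.11 kJ/min
Q = ΔH = 1454.7 kJ/min = 24.245 kW
Heat supplied = 24.245 kJ/s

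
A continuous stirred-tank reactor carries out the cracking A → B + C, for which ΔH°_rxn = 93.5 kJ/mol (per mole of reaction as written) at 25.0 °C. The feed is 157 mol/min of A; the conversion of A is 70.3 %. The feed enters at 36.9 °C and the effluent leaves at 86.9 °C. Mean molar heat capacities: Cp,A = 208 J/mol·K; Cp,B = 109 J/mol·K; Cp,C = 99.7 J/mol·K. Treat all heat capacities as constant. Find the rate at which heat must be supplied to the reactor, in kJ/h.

Q_in = 717000 kJ/h

Extent of reaction ξ = 0.703 × 157 = 110.37 mol/min
Reaction term: ξ·ΔH°_rxn = 110.37 × 93.5 = 10320 kJ/min
Sensible, feed 36.9→25 °C: -388.61 kJ/min
Outlet flows (mol/min): A 46.629, B 110.37, C 110.37
Sensible, products 25→86.9 °C: 2026.2 kJ/min
Q = ΔH = 11957 kJ/min = 199.29 kW
Heat supplied = 717440 kJ/h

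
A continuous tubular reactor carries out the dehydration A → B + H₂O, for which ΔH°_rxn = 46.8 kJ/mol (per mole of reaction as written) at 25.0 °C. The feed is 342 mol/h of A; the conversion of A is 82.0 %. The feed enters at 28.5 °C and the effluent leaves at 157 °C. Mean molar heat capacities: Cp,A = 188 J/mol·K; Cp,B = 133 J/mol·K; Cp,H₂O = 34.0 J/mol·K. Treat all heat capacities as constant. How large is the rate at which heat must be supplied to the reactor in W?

Extent of reaction ξ = 0.820 × 342 = 280.44 mol/h
Reaction term: ξ·ΔH°_rxn = 280.44 × 46.8 = 13125 kJ/h
Sensible, feed 28.5→25 °C: -225.04 kJ/h
Outlet flows (mol/h): A 61.56, B 280.44, H₂O 280.44
Sensible, products 25→157 °C: 7709.7 kJ/h
Q = ΔH = 20609 kJ/h = 5.7248 kW
Heat supplied = 5724.8 W

Q_in = 5720 W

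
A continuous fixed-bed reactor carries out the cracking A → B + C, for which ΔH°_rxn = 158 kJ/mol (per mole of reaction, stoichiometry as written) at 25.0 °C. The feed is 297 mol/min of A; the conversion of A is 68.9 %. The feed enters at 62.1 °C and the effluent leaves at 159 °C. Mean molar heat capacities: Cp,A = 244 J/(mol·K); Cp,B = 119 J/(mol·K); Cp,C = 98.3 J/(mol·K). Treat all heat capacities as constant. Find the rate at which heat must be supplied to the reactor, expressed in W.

Extent of reaction ξ = 0.689 × 297 = 204.63 mol/min
Reaction term: ξ·ΔH°_rxn = 204.63 × 158 = 32332 kJ/min
Sensible, feed 62.1→25 °C: -2688.6 kJ/min
Outlet flows (mol/min): A 92.367, B 204.63, C 204.63
Sensible, products 25→159 °C: 8978.6 kJ/min
Q = ΔH = 38622 kJ/min = 643.7 kW
Heat supplied = 643700 W

Q_in = 644000 W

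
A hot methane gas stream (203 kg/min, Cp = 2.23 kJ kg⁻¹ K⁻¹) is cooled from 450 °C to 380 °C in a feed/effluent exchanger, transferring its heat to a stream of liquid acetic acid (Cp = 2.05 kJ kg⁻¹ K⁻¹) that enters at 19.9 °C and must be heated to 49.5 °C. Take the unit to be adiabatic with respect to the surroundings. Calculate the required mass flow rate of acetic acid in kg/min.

ṁ_c = 522 kg/min

Heat released by hot stream: Q = 203 × 2.23 × (450 − 380) = 31688 kJ/min
Energy balance on cold side (adiabatic exchanger): Q = ṁ_c·Cp_c·(T_c,out − T_c,in)
ṁ_c = 31688 / [2.05 × (49.5 − 19.9)] = 522.22 kg/min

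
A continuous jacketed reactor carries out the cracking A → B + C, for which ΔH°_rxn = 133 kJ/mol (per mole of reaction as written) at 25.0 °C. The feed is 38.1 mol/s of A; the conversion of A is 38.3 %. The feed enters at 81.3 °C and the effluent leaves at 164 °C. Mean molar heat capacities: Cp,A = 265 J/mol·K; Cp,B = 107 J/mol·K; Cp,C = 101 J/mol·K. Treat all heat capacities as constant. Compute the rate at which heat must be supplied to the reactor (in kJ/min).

Extent of reaction ξ = 0.383 × 38.1 = 14.592 mol/s
Reaction term: ξ·ΔH°_rxn = 14.592 × 133 = 1940.8 kJ/s
Sensible, feed 81.3→25 °C: -568.43 kJ/s
Outlet flows (mol/s): A 23.508, B 14.592, C 14.592
Sensible, products 25→164 °C: 1287.8 kJ/s
Q = ΔH = 2660.1 kJ/s = 2660.1 kW
Heat supplied = 159610 kJ/min

Q_in = 160000 kJ/min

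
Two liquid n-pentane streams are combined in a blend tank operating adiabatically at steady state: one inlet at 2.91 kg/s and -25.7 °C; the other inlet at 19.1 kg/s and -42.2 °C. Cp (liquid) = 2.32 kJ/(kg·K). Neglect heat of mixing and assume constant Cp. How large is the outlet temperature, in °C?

T_out = -40.0 °C

Energy balance with Q = 0: Σ ṁᵢCp,ᵢ(T_out − Tᵢ) = 0
Σ ṁᵢCp,ᵢTᵢ = 2.91×2.32×-25.7 + 19.1×2.32×-42.2 = -2043.5
Σ ṁᵢCp,ᵢ = 2.91×2.32 + 19.1×2.32 = 51.063
T_out = -2043.5 / 51.063 = -40.018 °C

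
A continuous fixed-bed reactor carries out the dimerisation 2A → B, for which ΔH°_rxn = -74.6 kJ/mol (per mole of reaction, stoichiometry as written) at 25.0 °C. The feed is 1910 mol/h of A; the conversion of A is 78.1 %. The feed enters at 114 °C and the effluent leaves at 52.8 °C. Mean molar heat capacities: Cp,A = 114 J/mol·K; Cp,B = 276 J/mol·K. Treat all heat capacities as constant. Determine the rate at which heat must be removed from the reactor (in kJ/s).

Q_out = 18.9 kJ/s

Extent of reaction ξ = 0.781 × 1910 / 2 = 745.86 mol/h
Reaction term: ξ·ΔH°_rxn = 745.86 × -74.6 = -55641 kJ/h
Sensible, feed 114→25 °C: -19379 kJ/h
Outlet flows (mol/h): A 418.29, B 745.86
Sensible, products 25→52.8 °C: 7048.4 kJ/h
Q = ΔH = -67971 kJ/h = -18.881 kW
Heat removed = 18.881 kJ/s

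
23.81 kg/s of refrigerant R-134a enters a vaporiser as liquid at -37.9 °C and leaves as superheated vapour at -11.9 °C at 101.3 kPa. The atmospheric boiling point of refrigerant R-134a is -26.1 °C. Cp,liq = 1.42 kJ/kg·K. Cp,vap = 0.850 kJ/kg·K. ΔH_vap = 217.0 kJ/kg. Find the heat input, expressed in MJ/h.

liquid -37.9→-26.1 °C: 16.756 kJ/kg
vaporisation at -26.1 °C: 217 kJ/kg
vapour -26.1→-11.9 °C: 12.07 kJ/kg
Δh = 16.756 + 217 + 12.07 = 245.83 kJ/kg
Q = ṁ·Δh = 23.81 kg/s × 245.83 kJ/kg = 5853.1 kJ/s
|Q| = 5853.1 kW = 21071 MJ/h

Q = 21100 MJ/h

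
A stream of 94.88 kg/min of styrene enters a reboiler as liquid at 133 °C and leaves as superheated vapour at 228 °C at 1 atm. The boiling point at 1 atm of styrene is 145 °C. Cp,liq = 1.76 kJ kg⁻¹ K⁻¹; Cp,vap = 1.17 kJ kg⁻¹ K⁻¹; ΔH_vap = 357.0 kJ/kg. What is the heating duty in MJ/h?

liquid 133→145 °C: 21.12 kJ/kg
vaporisation at 145 °C: 357 kJ/kg
vapour 145→228 °C: 97.11 kJ/kg
Δh = 21.12 + 357 + 97.11 = 475.23 kJ/kg
Q = ṁ·Δh = 94.88 kg/min × 475.23 kJ/kg = 45090 kJ/min
|Q| = 751.5 kW = 2705.4 MJ/h

Q = 2710 MJ/h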